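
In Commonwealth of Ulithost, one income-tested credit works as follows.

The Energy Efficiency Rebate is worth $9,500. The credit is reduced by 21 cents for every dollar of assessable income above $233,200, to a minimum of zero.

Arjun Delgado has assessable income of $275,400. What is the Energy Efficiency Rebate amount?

Energy Efficiency Rebate: 21% of the $42,200 excess over $233,200 is $8,862; credit = $9,500 − $8,862 = $638.

$638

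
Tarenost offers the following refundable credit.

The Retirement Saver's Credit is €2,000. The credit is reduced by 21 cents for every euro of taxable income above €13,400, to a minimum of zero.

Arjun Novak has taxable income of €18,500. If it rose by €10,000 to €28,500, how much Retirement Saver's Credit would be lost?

€929

At €18,500 — 21% of the €5,100 excess over €13,400 is €1,071; credit = €2,000 − €1,071 = €929.
At €28,500 — 21% of the €15,100 excess over €13,400 is €3,171 ≥ base, so the credit is €0.
Lost: €929 − €0 = €929.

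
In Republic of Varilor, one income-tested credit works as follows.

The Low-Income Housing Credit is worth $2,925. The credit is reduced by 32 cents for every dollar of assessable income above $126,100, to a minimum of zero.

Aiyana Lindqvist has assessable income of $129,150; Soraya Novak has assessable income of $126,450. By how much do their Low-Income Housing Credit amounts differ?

$864

Aiyana ($129,150): Low-Income Housing Credit: 32% of the $3,050 excess over $126,100 is $976; credit = $2,925 − $976 = $1,949.
Soraya ($126,450): Low-Income Housing Credit: 32% of the $350 excess over $126,100 is $112; credit = $2,925 − $112 = $2,813.
Difference: |$1,949 − $2,813| = $864.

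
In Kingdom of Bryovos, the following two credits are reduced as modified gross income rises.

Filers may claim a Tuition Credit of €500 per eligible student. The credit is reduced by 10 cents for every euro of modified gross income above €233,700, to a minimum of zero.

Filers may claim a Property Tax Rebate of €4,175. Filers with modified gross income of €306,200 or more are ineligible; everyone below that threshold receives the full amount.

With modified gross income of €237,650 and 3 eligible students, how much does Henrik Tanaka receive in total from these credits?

Tuition Credit: base = 3 × €500 = €1,500. 10% of the €3,950 excess over €233,700 is €395; credit = €1,500 − €395 = €1,105.
Property Tax Rebate: €237,650 is below the €306,200 cutoff, so the full €4,175 applies.
Total: €1,105 + €4,175 = €5,280.

€5,280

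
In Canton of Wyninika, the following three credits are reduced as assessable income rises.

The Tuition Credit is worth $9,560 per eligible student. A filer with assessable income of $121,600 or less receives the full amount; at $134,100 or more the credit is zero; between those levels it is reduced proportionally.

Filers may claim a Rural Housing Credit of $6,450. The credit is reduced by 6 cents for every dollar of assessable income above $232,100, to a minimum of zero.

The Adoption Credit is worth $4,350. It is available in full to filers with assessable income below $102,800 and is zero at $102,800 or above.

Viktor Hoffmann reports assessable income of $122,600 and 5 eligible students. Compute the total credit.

$50,426

Tuition Credit: base = 5 × $9,560 = $47,800. $122,600 is $1,000 into a $12,500 phase-out range, leaving 11,500/12,500 of the credit: $47,800 × 11,500/12,500 = $43,976.
Rural Housing Credit: $122,600 is at or below the $232,100 threshold, so the full $6,450 applies.
Adoption Credit: $122,600 meets or exceeds the $102,800 cutoff, so the credit is $0.
Total: $43,976 + $6,450 + $0 = $50,426.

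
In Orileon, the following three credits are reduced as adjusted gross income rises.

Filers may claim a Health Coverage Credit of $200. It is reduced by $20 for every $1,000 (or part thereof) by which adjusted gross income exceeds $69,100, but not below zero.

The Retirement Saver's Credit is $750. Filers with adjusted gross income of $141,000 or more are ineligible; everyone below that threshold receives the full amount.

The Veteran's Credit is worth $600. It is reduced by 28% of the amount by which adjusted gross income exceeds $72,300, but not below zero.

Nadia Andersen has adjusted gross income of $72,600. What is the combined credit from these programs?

$1,386

Health Coverage Credit: income exceeds $69,100 by $3,500, which is 4 full-or-partial $1,000 increments; reduction = 4 × $20 = $80, leaving $120.
Retirement Saver's Credit: $72,600 is below the $141,000 cutoff, so the full $750 applies.
Veteran's Credit: 28% of the $300 excess over $72,300 is $84; credit = $600 − $84 = $516.
Total: $120 + $750 + $516 = $1,386.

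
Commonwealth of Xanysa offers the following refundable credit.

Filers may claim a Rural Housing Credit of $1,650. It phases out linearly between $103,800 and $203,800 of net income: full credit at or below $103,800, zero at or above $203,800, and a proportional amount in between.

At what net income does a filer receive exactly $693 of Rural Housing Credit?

$161,800

$693 is 693/1,650 of the full $1,650, so 957/1,650 of the $100,000 range has been used: income = $103,800 + $100,000 × 957/1,650 = $161,800.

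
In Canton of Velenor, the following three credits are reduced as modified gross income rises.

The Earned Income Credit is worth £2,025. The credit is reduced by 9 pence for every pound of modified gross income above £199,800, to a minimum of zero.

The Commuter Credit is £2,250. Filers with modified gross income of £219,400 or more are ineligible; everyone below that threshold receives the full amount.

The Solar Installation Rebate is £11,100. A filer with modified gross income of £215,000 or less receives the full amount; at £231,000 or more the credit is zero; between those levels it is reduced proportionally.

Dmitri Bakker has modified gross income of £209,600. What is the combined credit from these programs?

£14,493

Earned Income Credit: 9% of the £9,800 excess over £199,800 is £882; credit = £2,025 − £882 = £1,143.
Commuter Credit: £209,600 is below the £219,400 cutoff, so the full £2,250 applies.
Solar Installation Rebate: £209,600 is at or below the £215,000 threshold, so the full £11,100 applies.
Total: £1,143 + £2,250 + £11,100 = £14,493.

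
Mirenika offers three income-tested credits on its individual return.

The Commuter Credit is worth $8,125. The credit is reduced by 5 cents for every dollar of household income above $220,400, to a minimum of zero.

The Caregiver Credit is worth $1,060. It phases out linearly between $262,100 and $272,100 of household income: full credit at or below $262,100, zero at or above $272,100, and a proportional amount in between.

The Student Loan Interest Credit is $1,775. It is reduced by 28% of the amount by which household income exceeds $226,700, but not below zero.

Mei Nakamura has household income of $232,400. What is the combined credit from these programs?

$8,764

Commuter Credit: 5% of the $12,000 excess over $220,400 is $600; credit = $8,125 − $600 = $7,525.
Caregiver Credit: $232,400 is at or below the $262,100 threshold, so the full $1,060 applies.
Student Loan Interest Credit: 28% of the $5,700 excess over $226,700 is $1,596; credit = $1,775 − $1,596 = $179.
Total: $7,525 + $1,060 + $179 = $8,764.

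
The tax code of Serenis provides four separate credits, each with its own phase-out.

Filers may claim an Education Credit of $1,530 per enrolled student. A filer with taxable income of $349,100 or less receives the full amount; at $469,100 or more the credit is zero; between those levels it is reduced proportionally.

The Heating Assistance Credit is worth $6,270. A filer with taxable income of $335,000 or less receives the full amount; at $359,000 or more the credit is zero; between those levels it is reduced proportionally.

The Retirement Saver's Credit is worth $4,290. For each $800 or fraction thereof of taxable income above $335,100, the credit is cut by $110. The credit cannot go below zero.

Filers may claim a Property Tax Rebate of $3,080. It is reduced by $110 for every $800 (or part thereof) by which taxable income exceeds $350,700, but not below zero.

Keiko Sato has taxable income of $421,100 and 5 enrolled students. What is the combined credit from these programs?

Education Credit: base = 5 × $1,530 = $7,650. $421,100 is $72,000 into a $120,000 phase-out range, leaving 48,000/120,000 of the credit: $7,650 × 48,000/120,000 = $3,060.
Heating Assistance Credit: $421,100 is at or above $359,000, so the credit is $0.
Retirement Saver's Credit: income exceeds $335,100 by $86,000 → 108 increments × $110 = $11,880 ≥ base, so the credit is $0.
Property Tax Rebate: income exceeds $350,700 by $70,400 → 88 increments × $110 = $9,680 ≥ base, so the credit is $0.
Total: $3,060 + $0 + $0 + $0 = $3,060.

$3,060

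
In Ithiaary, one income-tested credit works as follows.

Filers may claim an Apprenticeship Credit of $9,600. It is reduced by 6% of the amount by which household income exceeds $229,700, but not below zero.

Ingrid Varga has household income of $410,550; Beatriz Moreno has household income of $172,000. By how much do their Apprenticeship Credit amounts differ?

Ingrid ($410,550): Apprenticeship Credit: 6% of the $180,850 excess over $229,700 is $10,851 ≥ base, so the credit is $0.
Beatriz ($172,000): Apprenticeship Credit: $172,000 is at or below the $229,700 threshold, so the full $9,600 applies.
Difference: |$0 − $9,600| = $9,600.

$9,600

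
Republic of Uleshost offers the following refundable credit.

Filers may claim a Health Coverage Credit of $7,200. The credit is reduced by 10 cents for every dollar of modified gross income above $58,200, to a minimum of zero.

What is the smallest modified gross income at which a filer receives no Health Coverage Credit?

$130,200

The credit falls by 10% of each dollar above $58,200, so it reaches zero when the excess is $7,200 / 10% = $72,000: income = $58,200 + $72,000 = $130,200.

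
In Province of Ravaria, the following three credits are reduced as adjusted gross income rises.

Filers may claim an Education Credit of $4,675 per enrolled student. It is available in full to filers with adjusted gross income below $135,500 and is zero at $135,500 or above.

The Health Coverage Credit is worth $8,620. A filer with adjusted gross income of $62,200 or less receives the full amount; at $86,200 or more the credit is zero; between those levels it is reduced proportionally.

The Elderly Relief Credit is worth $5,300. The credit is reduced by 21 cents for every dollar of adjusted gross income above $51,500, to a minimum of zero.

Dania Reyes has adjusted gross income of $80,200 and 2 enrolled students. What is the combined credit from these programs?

$11,505

Education Credit: base = 2 × $4,675 = $9,350. $80,200 is below the $135,500 cutoff, so the full $9,350 applies.
Health Coverage Credit: $80,200 is $18,000 into a $24,000 phase-out range, leaving 6,000/24,000 of the credit: $8,620 × 6,000/24,000 = $2,155.
Elderly Relief Credit: 21% of the $28,700 excess over $51,500 is $6,027 ≥ base, so the credit is $0.
Total: $9,350 + $2,155 + $0 = $11,505.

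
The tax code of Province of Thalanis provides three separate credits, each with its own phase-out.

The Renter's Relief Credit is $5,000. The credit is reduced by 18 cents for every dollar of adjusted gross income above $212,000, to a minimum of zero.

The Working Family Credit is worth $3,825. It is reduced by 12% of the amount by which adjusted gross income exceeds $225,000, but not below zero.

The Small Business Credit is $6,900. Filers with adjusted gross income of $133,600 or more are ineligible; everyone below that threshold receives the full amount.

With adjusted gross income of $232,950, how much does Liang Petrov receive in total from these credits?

Renter's Relief Credit: 18% of the $20,950 excess over $212,000 is $3,771; credit = $5,000 − $3,771 = $1,229.
Working Family Credit: 12% of the $7,950 excess over $225,000 is $954; credit = $3,825 − $954 = $2,871.
Small Business Credit: $232,950 meets or exceeds the $133,600 cutoff, so the credit is $0.
Total: $1,229 + $2,871 + $0 = $4,100.

$4,100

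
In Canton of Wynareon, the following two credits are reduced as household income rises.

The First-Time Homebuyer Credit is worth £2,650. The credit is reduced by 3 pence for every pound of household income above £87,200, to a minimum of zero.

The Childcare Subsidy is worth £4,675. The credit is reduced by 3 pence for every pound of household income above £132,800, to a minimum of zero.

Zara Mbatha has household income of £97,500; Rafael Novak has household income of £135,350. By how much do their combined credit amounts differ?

£1,212

Zara (£97,500): First-Time Homebuyer Credit: 3% of the £10,300 excess over £87,200 is £309; credit = £2,650 − £309 = £2,341. Childcare Subsidy: £97,500 is at or below the £132,800 threshold, so the full £4,675 applies. total £2,341 + £4,675 = £7,016
Rafael (£135,350): First-Time Homebuyer Credit: 3% of the £48,150 excess over £87,200 is £1,444.50; credit = £2,650 − £1,444.50 = £1,205.50. Childcare Subsidy: 3% of the £2,550 excess over £132,800 is £76.50; credit = £4,675 − £76.50 = £4,598.50. total £1,205.50 + £4,598.50 = £5,804
Difference: |£7,016 − £5,804| = £1,212.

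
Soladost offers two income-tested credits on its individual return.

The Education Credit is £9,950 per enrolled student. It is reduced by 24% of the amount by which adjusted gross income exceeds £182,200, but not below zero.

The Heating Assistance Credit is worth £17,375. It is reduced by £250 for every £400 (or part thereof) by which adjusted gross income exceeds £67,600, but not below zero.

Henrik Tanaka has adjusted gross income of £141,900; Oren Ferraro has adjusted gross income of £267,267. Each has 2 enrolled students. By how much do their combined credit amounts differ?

Henrik (£141,900): Education Credit: base = 2 × £9,950 = £19,900. £141,900 is at or below the £182,200 threshold, so the full £19,900 applies. Heating Assistance Credit: income exceeds £67,600 by £74,300 → 186 increments × £250 = £46,500 ≥ base, so the credit is £0. total £19,900 + £0 = £19,900
Oren (£267,267): Education Credit: base = 2 × £9,950 = £19,900. 24% of the £85,067 excess over £182,200 is £20,416.08 ≥ base, so the credit is £0. Heating Assistance Credit: income exceeds £67,600 by £199,667 → 500 increments × £250 = £125,000 ≥ base, so the credit is £0. total £0 + £0 = £0
Difference: |£19,900 − £0| = £19,900.

£19,900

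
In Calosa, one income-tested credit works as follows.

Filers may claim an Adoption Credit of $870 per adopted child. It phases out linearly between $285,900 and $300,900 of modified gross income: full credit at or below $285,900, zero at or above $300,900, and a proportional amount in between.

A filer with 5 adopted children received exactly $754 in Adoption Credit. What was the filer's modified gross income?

Full credit = 5 × $870 = $4,350.
$754 is 754/4,350 of the full $4,350, so 3,596/4,350 of the $15,000 range has been used: income = $285,900 + $15,000 × 3,596/4,350 = $298,300.

$298,300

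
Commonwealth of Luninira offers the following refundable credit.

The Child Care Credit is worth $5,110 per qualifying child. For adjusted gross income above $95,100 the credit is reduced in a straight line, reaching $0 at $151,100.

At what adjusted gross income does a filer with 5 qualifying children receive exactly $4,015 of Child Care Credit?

$142,300

Full credit = 5 × $5,110 = $25,550.
$4,015 is 4,015/25,550 of the full $25,550, so 21,535/25,550 of the $56,000 range has been used: income = $95,100 + $56,000 × 21,535/25,550 = $142,300.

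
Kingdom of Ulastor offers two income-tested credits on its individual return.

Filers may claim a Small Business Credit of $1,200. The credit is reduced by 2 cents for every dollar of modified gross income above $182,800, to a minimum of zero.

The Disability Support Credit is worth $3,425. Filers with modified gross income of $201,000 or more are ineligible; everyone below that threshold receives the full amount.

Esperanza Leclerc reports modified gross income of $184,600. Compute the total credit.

Small Business Credit: 2% of the $1,800 excess over $182,800 is $36; credit = $1,200 − $36 = $1,164.
Disability Support Credit: $184,600 is below the $201,000 cutoff, so the full $3,425 applies.
Total: $1,164 + $3,425 = $4,589.

$4,589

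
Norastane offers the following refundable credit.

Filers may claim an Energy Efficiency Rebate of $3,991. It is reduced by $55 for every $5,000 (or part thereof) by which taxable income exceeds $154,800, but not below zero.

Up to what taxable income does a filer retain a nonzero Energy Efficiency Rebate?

After 72 increments the reduction is 72 × $55 = $3,960, leaving $31; one more increment wipes it out. Increment 72 ends at excess 72 × $5,000 = $360,000, so the highest qualifying income is $154,800 + $360,000 = $514,800.

$514,800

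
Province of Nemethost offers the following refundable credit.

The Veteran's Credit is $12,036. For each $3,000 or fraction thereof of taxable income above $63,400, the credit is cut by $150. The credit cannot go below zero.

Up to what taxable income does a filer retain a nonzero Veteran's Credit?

After 80 increments the reduction is 80 × $150 = $12,000, leaving $36; one more increment wipes it out. Increment 80 ends at excess 80 × $3,000 = $240,000, so the highest qualifying income is $63,400 + $240,000 = $303,400.

$303,400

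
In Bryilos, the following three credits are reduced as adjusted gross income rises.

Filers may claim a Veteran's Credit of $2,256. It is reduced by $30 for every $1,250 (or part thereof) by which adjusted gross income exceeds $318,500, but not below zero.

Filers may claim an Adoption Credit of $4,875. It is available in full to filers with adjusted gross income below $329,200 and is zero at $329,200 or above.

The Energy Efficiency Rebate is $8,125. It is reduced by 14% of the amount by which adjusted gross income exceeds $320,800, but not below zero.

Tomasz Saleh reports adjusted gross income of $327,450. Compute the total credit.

Veteran's Credit: income exceeds $318,500 by $8,950, which is 8 full-or-partial $1,250 increments; reduction = 8 × $30 = $240, leaving $2,016.
Adoption Credit: $327,450 is below the $329,200 cutoff, so the full $4,875 applies.
Energy Efficiency Rebate: 14% of the $6,650 excess over $320,800 is $931; credit = $8,125 − $931 = $7,194.
Total: $2,016 + $4,875 + $7,194 = $14,085.

$14,085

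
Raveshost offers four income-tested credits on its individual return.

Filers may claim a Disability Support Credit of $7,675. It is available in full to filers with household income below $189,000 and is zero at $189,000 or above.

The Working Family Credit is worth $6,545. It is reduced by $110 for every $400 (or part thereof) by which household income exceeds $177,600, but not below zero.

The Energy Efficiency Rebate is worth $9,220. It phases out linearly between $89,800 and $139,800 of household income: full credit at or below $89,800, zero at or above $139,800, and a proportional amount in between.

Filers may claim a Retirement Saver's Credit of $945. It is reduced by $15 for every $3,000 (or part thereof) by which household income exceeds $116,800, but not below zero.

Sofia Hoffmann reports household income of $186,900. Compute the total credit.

Disability Support Credit: $186,900 is below the $189,000 cutoff, so the full $7,675 applies.
Working Family Credit: income exceeds $177,600 by $9,300, which is 24 full-or-partial $400 increments; reduction = 24 × $110 = $2,640, leaving $3,905.
Energy Efficiency Rebate: $186,900 is at or above $139,800, so the credit is $0.
Retirement Saver's Credit: income exceeds $116,800 by $70,100, which is 24 full-or-partial $3,000 increments; reduction = 24 × $15 = $360, leaving $585.
Total: $7,675 + $3,905 + $0 + $585 = $12,165.

$12,165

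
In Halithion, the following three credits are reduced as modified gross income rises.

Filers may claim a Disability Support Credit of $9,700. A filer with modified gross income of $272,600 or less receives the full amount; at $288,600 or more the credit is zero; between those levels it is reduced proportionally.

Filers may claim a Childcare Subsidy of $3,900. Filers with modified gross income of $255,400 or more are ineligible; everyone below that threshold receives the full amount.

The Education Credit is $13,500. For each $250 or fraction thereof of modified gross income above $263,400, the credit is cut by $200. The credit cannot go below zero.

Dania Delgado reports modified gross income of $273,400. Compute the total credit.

$14,715

Disability Support Credit: $273,400 is $800 into a $16,000 phase-out range, leaving 15,200/16,000 of the credit: $9,700 × 15,200/16,000 = $9,215.
Childcare Subsidy: $273,400 meets or exceeds the $255,400 cutoff, so the credit is $0.
Education Credit: income exceeds $263,400 by $10,000, which is 40 full-or-partial $250 increments; reduction = 40 × $200 = $8,000, leaving $5,500.
Total: $9,215 + $0 + $5,500 = $14,715.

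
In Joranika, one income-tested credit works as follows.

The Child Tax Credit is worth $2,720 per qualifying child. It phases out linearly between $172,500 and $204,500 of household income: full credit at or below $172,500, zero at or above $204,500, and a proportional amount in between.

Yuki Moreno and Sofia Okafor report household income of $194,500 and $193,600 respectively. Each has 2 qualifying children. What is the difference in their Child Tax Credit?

Yuki ($194,500): Child Tax Credit: base = 2 × $2,720 = $5,440. $194,500 is $22,000 into a $32,000 phase-out range, leaving 10,000/32,000 of the credit: $5,440 × 10,000/32,000 = $1,700.
Sofia ($193,600): Child Tax Credit: base = 2 × $2,720 = $5,440. $193,600 is $21,100 into a $32,000 phase-out range, leaving 10,900/32,000 of the credit: $5,440 × 10,900/32,000 = $1,853.
Difference: |$1,700 − $1,853| = $153.

$153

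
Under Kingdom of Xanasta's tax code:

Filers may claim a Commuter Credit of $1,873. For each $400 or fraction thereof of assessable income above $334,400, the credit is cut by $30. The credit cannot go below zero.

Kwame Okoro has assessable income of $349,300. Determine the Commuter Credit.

Commuter Credit: income exceeds $334,400 by $14,900, which is 38 full-or-partial $400 increments; reduction = 38 × $30 = $1,140, leaving $733.

$733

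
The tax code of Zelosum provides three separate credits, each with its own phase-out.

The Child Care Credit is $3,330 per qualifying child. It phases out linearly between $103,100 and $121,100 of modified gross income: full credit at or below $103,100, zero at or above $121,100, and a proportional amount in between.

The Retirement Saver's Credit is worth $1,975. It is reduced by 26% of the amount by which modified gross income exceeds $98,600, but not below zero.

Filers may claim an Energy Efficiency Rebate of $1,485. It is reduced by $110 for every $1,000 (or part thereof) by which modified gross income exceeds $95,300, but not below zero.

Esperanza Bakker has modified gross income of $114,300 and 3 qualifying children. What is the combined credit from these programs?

$3,774

Child Care Credit: base = 3 × $3,330 = $9,990. $114,300 is $11,200 into a $18,000 phase-out range, leaving 6,800/18,000 of the credit: $9,990 × 6,800/18,000 = $3,774.
Retirement Saver's Credit: 26% of the $15,700 excess over $98,600 is $4,082 ≥ base, so the credit is $0.
Energy Efficiency Rebate: income exceeds $95,300 by $19,000 → 19 increments × $110 = $2,090 ≥ base, so the credit is $0.
Total: $3,774 + $0 + $0 = $3,774.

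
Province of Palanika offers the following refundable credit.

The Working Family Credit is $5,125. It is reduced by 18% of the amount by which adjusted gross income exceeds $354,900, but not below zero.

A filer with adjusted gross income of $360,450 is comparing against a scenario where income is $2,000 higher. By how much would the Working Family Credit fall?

At $360,450 — 18% of the $5,550 excess over $354,900 is $999; credit = $5,125 − $999 = $4,126.
At $362,450 — 18% of the $7,550 excess over $354,900 is $1,359; credit = $5,125 − $1,359 = $3,766.
Lost: $4,126 − $3,766 = $360.

$360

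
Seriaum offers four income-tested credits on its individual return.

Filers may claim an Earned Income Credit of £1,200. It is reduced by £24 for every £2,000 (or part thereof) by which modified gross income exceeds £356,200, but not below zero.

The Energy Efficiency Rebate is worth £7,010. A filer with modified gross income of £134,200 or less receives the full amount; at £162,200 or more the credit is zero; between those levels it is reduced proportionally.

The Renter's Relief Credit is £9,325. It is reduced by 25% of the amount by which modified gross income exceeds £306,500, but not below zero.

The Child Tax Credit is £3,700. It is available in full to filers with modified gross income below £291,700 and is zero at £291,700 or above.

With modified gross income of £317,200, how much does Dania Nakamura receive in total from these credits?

Earned Income Credit: £317,200 is at or below the £356,200 threshold, so the full £1,200 applies.
Energy Efficiency Rebate: £317,200 is at or above £162,200, so the credit is £0.
Renter's Relief Credit: 25% of the £10,700 excess over £306,500 is £2,675; credit = £9,325 − £2,675 = £6,650.
Child Tax Credit: £317,200 meets or exceeds the £291,700 cutoff, so the credit is £0.
Total: £1,200 + £0 + £6,650 + £0 = £7,850.

£7,850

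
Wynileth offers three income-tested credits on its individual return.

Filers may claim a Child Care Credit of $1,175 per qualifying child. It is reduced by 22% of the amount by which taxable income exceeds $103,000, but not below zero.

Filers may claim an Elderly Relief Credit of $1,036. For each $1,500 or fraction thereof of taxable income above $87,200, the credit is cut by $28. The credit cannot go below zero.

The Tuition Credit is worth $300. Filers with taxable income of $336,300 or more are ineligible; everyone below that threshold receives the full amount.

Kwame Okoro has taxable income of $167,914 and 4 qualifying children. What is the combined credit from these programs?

$300

Child Care Credit: base = 4 × $1,175 = $4,700. 22% of the $64,914 excess over $103,000 is $14,281.08 ≥ base, so the credit is $0.
Elderly Relief Credit: income exceeds $87,200 by $80,714 → 54 increments × $28 = $1,512 ≥ base, so the credit is $0.
Tuition Credit: $167,914 is below the $336,300 cutoff, so the full $300 applies.
Total: $0 + $0 + $300 = $300.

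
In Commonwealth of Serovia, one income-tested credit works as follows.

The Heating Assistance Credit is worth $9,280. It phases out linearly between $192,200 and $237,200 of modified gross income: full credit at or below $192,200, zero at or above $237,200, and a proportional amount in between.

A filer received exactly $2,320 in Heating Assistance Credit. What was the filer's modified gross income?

$225,950

$2,320 is 2,320/9,280 of the full $9,280, so 6,960/9,280 of the $45,000 range has been used: income = $192,200 + $45,000 × 6,960/9,280 = $225,950.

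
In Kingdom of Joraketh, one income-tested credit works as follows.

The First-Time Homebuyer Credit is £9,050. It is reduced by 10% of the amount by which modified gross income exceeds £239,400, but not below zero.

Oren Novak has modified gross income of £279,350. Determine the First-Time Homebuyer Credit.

£5,055

First-Time Homebuyer Credit: 10% of the £39,950 excess over £239,400 is £3,995; credit = £9,050 − £3,995 = £5,055.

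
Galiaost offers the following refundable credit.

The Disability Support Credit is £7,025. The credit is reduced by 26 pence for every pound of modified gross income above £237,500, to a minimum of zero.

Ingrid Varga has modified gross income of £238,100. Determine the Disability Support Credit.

Disability Support Credit: 26% of the £600 excess over £237,500 is £156; credit = £7,025 − £156 = £6,869.

£6,869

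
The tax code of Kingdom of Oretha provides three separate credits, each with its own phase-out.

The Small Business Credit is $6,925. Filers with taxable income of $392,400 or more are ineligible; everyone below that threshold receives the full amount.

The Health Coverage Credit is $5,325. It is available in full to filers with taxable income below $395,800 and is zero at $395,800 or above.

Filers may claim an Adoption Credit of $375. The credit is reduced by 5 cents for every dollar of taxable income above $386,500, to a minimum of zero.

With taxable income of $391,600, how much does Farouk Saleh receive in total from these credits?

Small Business Credit: $391,600 is below the $392,400 cutoff, so the full $6,925 applies.
Health Coverage Credit: $391,600 is below the $395,800 cutoff, so the full $5,325 applies.
Adoption Credit: 5% of the $5,100 excess over $386,500 is $255; credit = $375 − $255 = $120.
Total: $6,925 + $5,325 + $120 = $12,370.

$12,370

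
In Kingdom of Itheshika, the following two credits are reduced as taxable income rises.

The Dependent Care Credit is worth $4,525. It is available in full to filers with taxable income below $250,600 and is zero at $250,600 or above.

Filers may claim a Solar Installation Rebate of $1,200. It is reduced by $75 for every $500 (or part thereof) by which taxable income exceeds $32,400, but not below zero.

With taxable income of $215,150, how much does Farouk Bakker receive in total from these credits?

Dependent Care Credit: $215,150 is below the $250,600 cutoff, so the full $4,525 applies.
Solar Installation Rebate: income exceeds $32,400 by $182,750 → 366 increments × $75 = $27,450 ≥ base, so the credit is $0.
Total: $4,525 + $0 = $4,525.

$4,525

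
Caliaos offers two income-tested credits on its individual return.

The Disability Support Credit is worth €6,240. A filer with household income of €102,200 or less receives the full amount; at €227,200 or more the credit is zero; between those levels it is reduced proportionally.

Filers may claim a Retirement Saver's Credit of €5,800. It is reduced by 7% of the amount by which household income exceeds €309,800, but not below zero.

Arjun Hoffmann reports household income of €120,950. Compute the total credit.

€11,104

Disability Support Credit: €120,950 is €18,750 into a €125,000 phase-out range, leaving 106,250/125,000 of the credit: €6,240 × 106,250/125,000 = €5,304.
Retirement Saver's Credit: €120,950 is at or below the €309,800 threshold, so the full €5,800 applies.
Total: €5,304 + €5,800 = €11,104.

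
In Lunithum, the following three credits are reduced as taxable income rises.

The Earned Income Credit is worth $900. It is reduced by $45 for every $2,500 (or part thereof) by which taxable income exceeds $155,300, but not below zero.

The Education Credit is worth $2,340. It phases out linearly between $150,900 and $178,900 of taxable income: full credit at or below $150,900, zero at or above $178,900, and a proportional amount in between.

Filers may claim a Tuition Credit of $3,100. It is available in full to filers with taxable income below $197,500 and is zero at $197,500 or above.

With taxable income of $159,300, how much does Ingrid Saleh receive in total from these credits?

Earned Income Credit: income exceeds $155,300 by $4,000, which is 2 full-or-partial $2,500 increments; reduction = 2 × $45 = $90, leaving $810.
Education Credit: $159,300 is $8,400 into a $28,000 phase-out range, leaving 19,600/28,000 of the credit: $2,340 × 19,600/28,000 = $1,638.
Tuition Credit: $159,300 is below the $197,500 cutoff, so the full $3,100 applies.
Total: $810 + $1,638 + $3,100 = $5,548.

$5,548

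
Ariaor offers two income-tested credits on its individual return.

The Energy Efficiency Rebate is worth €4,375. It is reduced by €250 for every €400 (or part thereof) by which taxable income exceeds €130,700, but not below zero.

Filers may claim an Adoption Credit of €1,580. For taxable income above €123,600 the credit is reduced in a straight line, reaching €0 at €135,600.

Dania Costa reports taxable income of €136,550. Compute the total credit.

Energy Efficiency Rebate: income exceeds €130,700 by €5,850, which is 15 full-or-partial €400 increments; reduction = 15 × €250 = €3,750, leaving €625.
Adoption Credit: €136,550 is at or above €135,600, so the credit is €0.
Total: €625 + €0 = €625.

€625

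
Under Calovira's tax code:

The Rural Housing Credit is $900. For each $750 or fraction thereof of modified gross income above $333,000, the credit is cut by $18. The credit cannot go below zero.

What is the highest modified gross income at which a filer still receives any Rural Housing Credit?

$369,750

After 49 increments the reduction is 49 × $18 = $882, leaving $18; one more increment wipes it out. Increment 49 ends at excess 49 × $750 = $36,750, so the highest qualifying income is $333,000 + $36,750 = $369,750.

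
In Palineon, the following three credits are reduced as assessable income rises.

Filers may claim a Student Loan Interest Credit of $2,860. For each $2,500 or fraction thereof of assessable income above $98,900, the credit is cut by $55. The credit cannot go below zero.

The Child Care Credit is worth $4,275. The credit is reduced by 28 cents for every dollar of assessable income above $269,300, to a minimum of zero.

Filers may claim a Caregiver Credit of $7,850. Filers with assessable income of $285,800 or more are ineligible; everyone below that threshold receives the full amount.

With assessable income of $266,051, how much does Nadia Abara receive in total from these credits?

Student Loan Interest Credit: income exceeds $98,900 by $167,151 → 67 increments × $55 = $3,685 ≥ base, so the credit is $0.
Child Care Credit: $266,051 is at or below the $269,300 threshold, so the full $4,275 applies.
Caregiver Credit: $266,051 is below the $285,800 cutoff, so the full $7,850 applies.
Total: $0 + $4,275 + $7,850 = $12,125.

$12,125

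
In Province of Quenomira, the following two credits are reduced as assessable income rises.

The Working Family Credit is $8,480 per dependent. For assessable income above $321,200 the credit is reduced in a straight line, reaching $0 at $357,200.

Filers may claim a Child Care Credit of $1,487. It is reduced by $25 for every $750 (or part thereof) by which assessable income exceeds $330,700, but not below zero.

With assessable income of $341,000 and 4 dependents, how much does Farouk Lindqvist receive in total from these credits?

$16,401

Working Family Credit: base = 4 × $8,480 = $33,920. $341,000 is $19,800 into a $36,000 phase-out range, leaving 16,200/36,000 of the credit: $33,920 × 16,200/36,000 = $15,264.
Child Care Credit: income exceeds $330,700 by $10,300, which is 14 full-or-partial $750 increments; reduction = 14 × $25 = $350, leaving $1,137.
Total: $15,264 + $1,137 = $16,401.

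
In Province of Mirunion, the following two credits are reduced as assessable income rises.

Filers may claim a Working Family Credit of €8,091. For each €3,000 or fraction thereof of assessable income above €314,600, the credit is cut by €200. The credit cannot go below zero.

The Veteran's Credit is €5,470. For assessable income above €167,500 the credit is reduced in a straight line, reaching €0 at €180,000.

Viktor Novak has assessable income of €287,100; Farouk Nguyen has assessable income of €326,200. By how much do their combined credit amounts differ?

Viktor (€287,100): Working Family Credit: €287,100 is at or below the €314,600 threshold, so the full €8,091 applies. Veteran's Credit: €287,100 is at or above €180,000, so the credit is €0. total €8,091 + €0 = €8,091
Farouk (€326,200): Working Family Credit: income exceeds €314,600 by €11,600, which is 4 full-or-partial €3,000 increments; reduction = 4 × €200 = €800, leaving €7,291. Veteran's Credit: €326,200 is at or above €180,000, so the credit is €0. total €7,291 + €0 = €7,291
Difference: |€8,091 − €7,291| = €800.

€800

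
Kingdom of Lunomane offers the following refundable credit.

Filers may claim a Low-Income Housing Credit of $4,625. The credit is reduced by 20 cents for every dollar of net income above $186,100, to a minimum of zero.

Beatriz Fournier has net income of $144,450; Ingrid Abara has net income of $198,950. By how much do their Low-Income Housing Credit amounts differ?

$2,570

Beatriz ($144,450): Low-Income Housing Credit: $144,450 is at or below the $186,100 threshold, so the full $4,625 applies.
Ingrid ($198,950): Low-Income Housing Credit: 20% of the $12,850 excess over $186,100 is $2,570; credit = $4,625 − $2,570 = $2,055.
Difference: |$4,625 − $2,055| = $2,570.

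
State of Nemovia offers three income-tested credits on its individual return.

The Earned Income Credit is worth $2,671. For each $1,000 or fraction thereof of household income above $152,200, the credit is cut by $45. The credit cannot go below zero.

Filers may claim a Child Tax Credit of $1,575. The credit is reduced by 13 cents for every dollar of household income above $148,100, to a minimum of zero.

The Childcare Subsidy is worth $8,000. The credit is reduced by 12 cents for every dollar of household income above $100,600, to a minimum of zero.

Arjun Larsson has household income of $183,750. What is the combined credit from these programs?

Earned Income Credit: income exceeds $152,200 by $31,550, which is 32 full-or-partial $1,000 increments; reduction = 32 × $45 = $1,440, leaving $1,231.
Child Tax Credit: 13% of the $35,650 excess over $148,100 is $4,634.50 ≥ base, so the credit is $0.
Childcare Subsidy: 12% of the $83,150 excess over $100,600 is $9,978 ≥ base, so the credit is $0.
Total: $1,231 + $0 + $0 = $1,231.

$1,231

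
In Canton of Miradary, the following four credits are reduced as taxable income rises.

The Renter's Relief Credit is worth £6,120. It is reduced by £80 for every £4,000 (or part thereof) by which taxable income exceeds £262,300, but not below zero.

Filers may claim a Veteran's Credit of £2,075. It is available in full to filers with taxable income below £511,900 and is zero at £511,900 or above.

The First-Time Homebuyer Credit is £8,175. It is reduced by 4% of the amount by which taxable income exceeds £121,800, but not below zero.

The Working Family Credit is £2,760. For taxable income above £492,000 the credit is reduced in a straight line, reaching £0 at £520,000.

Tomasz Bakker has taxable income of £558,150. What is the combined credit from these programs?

£200

Renter's Relief Credit: income exceeds £262,300 by £295,850, which is 74 full-or-partial £4,000 increments; reduction = 74 × £80 = £5,920, leaving £200.
Veteran's Credit: £558,150 meets or exceeds the £511,900 cutoff, so the credit is £0.
First-Time Homebuyer Credit: 4% of the £436,350 excess over £121,800 is £17,454 ≥ base, so the credit is £0.
Working Family Credit: £558,150 is at or above £520,000, so the credit is £0.
Total: £200 + £0 + £0 + £0 = £200.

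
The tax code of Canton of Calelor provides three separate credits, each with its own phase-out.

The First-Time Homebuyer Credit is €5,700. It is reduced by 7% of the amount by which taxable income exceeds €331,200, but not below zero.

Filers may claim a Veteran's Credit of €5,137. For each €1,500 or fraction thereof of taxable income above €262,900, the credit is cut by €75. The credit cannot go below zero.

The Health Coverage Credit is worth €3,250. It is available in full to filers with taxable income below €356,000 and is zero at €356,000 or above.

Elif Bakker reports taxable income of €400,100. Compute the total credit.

€877

First-Time Homebuyer Credit: 7% of the €68,900 excess over €331,200 is €4,823; credit = €5,700 − €4,823 = €877.
Veteran's Credit: income exceeds €262,900 by €137,200 → 92 increments × €75 = €6,900 ≥ base, so the credit is €0.
Health Coverage Credit: €400,100 meets or exceeds the €356,000 cutoff, so the credit is €0.
Total: €877 + €0 + €0 = €877.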